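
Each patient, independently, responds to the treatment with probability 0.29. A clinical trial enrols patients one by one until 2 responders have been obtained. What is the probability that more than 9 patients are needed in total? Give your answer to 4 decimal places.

0.2144

Needing more than 9 patients ⇔ fewer than 2 successes in the first 9. With X ~ Binomial(9, 0.29), P(Y > 9) = P(X ≤ 1).
  k=0: C(9,0)·0.29^0·0.71^9 = 0.045849
  k=1: C(9,1)·0.29^1·0.71^8 = 0.168542
P(X ≤ 1) = 0.214390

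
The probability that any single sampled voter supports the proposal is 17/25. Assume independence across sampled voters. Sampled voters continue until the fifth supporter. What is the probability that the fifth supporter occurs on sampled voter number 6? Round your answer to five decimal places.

0.23263

Y = trial on which the fifth success occurs; negative binomial, r=5, p=0.68.
P(Y=6) = C(5,4) · p^5 · (1−p)^1
= 5 · 0.14539 · 0.32 = 0.2326294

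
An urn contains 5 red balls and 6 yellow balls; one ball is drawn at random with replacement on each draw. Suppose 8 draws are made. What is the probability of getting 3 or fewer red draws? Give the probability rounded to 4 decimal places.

X ~ Binomial(8, 0.454545); P(X ≤ 3) = Σ C(8,k) p^k (1−p)^(8−k) over k:
  k=0: C(8,0)·0.454545^0·0.545455^8 = 0.007836
  k=1: C(8,1)·0.454545^1·0.545455^7 = 0.052237
  k=2: C(8,2)·0.454545^2·0.545455^6 = 0.152358
  k=3: C(8,3)·0.454545^3·0.545455^5 = 0.253929
Total = 0.466359

0.4664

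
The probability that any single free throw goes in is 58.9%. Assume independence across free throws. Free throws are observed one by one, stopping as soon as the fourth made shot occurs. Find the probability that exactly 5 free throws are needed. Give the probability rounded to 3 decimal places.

Y = trial on which the fourth success occurs; negative binomial, r=4, p=0.589.
P(Y=5) = C(4,3) · p^4 · (1−p)^1
= 4 · 0.12035 · 0.411 = 0.19786

0.198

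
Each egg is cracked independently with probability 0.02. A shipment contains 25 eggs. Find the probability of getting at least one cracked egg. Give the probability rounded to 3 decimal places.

0.397

P(at least one) = 1 − P(none) = 1 − (1 − 0.02)^25
= 1 − 0.60346 = 0.39654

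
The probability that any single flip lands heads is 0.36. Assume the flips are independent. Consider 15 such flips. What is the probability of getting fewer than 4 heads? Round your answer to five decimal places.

X ~ Binomial(15, 0.36); P(X ≤ 3) = Σ C(15,k) p^k (1−p)^(15−k) over k:
  k=0: C(15,0)·0.36^0·0.64^15 = 0.0012379
  k=1: C(15,1)·0.36^1·0.64^14 = 0.0104451
  k=2: C(15,2)·0.36^2·0.64^13 = 0.0411277
  k=3: C(15,3)·0.36^3·0.64^12 = 0.1002487
Total = 0.1530594

0.15306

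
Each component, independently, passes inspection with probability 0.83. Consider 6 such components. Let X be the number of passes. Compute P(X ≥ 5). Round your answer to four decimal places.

0.7287

X ~ Binomial(6, 0.83); P(X ≥ 5) = Σ C(6,k) p^k (1−p)^(6−k) over k:
  k=5: C(6,5)·0.83^5·0.17^1 = 0.401782
  k=6: C(6,6)·0.83^6·0.17^0 = 0.326940
Total = 0.728723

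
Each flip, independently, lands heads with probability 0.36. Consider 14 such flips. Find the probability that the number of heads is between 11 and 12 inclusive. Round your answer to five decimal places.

0.00143

X ~ Binomial(14, 0.36); P(11 ≤ X ≤ 12) = Σ C(14,k) p^k (1−p)^(14−k) over k:
  k=11: C(14,11)·0.36^11·0.64^3 = 0.0012559
  k=12: C(14,12)·0.36^12·0.64^2 = 0.0001766
Total = 0.0014326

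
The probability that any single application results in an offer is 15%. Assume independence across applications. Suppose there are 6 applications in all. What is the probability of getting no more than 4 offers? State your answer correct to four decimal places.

0.9996

X ~ Binomial(6, 0.15); P(X ≤ 4) = Σ C(6,k) p^k (1−p)^(6−k) over k:
  k=0: C(6,0)·0.15^0·0.85^6 = 0.377150
  k=1: C(6,1)·0.15^1·0.85^5 = 0.399335
  k=2: C(6,2)·0.15^2·0.85^4 = 0.176177
  k=3: C(6,3)·0.15^3·0.85^3 = 0.041453
  k=4: C(6,4)·0.15^4·0.85^2 = 0.005486
Total = 0.999601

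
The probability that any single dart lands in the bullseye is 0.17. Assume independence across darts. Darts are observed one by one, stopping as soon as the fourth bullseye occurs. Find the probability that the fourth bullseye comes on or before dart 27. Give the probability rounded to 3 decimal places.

Finishing within 27 darts ⇔ at least 4 successes in the first 27. With X ~ Binomial(27, 0.17), P(Y ≤ 27) = 1 − P(X ≤ 3).
  k=0: C(27,0)·0.17^0·0.83^27 = 0.00653
  k=1: C(27,1)·0.17^1·0.83^26 = 0.03613
  k=2: C(27,2)·0.17^2·0.83^25 = 0.09620
  k=3: C(27,3)·0.17^3·0.83^24 = 0.16419
1 − 0.30305 = 0.69695

0.697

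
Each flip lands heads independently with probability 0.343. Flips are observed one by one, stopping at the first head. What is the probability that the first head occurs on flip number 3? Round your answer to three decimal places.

0.148

Geometric (trials to first success), p = 0.343.
P(Y = 3) = (1−p)^2 · p = 0.43165 · 0.343 = 0.14806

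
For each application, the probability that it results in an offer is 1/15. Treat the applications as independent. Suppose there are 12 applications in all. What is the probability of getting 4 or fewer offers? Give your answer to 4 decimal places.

X ~ Binomial(12, 0.066667); P(X ≤ 4) = Σ C(12,k) p^k (1−p)^(12−k) over k:
  k=0: C(12,0)·0.066667^0·0.933333^12 = 0.436960
  k=1: C(12,1)·0.066667^1·0.933333^11 = 0.374537
  k=2: C(12,2)·0.066667^2·0.933333^10 = 0.147139
  k=3: C(12,3)·0.066667^3·0.933333^9 = 0.035033
  k=4: C(12,4)·0.066667^4·0.933333^8 = 0.005630
Total = 0.999299

0.9993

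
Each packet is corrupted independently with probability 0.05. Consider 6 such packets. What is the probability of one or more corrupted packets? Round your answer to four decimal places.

P(at least one) = 1 − P(none) = 1 − (1 − 0.05)^6
= 1 − 0.735092 = 0.264908

0.2649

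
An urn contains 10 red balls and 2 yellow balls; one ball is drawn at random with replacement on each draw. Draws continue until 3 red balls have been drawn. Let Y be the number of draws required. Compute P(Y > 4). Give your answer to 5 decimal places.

Needing more than 4 draws ⇔ fewer than 3 successes in the first 4. With X ~ Binomial(4, 0.833333), P(Y > 4) = P(X ≤ 2).
  k=0: C(4,0)·0.833333^0·0.166667^4 = 0.0007716
  k=1: C(4,1)·0.833333^1·0.166667^3 = 0.0154321
  k=2: C(4,2)·0.833333^2·0.166667^2 = 0.1157407
P(X ≤ 2) = 0.1319444

0.13194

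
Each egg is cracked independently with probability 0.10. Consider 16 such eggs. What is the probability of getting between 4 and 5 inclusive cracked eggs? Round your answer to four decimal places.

0.0651

X ~ Binomial(16, 0.10); P(4 ≤ X ≤ 5) = Σ C(16,k) p^k (1−p)^(16−k) over k:
  k=4: C(16,4)·0.10^4·0.90^12 = 0.051402
  k=5: C(16,5)·0.10^5·0.90^11 = 0.013707
Total = 0.065109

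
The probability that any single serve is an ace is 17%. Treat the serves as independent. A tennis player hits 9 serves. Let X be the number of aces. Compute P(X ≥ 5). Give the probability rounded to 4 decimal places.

0.0098

X ~ Binomial(9, 0.17); P(X ≥ 5) = Σ C(9,k) p^k (1−p)^(9−k) over k:
  k=5: C(9,5)·0.17^5·0.83^4 = 0.008490
  k=6: C(9,6)·0.17^6·0.83^3 = 0.001159
  k=7: C(9,7)·0.17^7·0.83^2 = 0.000102
  k=8: C(9,8)·0.17^8·0.83^1 = 0.000005
  k=9: C(9,9)·0.17^9·0.83^0 = 0.000000
Total = 0.009757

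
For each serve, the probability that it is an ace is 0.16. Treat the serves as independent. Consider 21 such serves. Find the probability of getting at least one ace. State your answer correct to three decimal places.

0.974

P(at least one) = 1 − P(none) = 1 − (1 − 0.16)^21
= 1 − 0.02570 = 0.97430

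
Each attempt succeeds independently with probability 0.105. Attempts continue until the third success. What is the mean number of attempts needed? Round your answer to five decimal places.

28.57143

Y = total attempts until the third success; negative binomial with r=3, p=0.105.
E[Y] = r / p = 3 / 0.105 = 28.5714286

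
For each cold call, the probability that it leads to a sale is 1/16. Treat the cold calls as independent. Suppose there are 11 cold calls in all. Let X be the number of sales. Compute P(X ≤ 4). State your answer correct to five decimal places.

X ~ Binomial(11, 0.0625); P(X ≤ 4) = Σ C(11,k) p^k (1−p)^(11−k) over k:
  k=0: C(11,0)·0.0625^0·0.9375^11 = 0.4916817
  k=1: C(11,1)·0.0625^1·0.9375^10 = 0.3605666
  k=2: C(11,2)·0.0625^2·0.9375^9 = 0.1201889
  k=3: C(11,3)·0.0625^3·0.9375^8 = 0.0240378
  k=4: C(11,4)·0.0625^4·0.9375^7 = 0.0032050
Total = 0.9996799

0.99968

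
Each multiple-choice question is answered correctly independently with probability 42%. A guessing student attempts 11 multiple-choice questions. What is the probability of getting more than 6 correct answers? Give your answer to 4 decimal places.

0.1260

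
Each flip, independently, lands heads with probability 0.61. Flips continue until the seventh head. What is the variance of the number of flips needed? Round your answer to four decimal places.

7.3367

Y = total flips until the seventh success; negative binomial with r=7, p=0.61.
Var(Y) = r(1−p)/p² = 7·0.39 / 0.61² = 7.336737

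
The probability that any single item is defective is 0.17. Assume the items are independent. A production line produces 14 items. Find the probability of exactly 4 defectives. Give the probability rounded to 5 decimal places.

0.12972

X ~ Binomial(n=14, p=0.17).
P(X=4) = C(14,4) · p^4 · (1−p)^10
= 1001 · 0.00083521 · 0.15516 = 0.1297211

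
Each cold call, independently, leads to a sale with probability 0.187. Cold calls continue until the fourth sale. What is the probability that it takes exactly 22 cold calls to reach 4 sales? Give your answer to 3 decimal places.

0.039

Y = trial on which the fourth success occurs; negative binomial, r=4, p=0.187.
P(Y=22) = C(21,3) · p^4 · (1−p)^18
= 1330 · 0.0012228 · 0.024079 = 0.03916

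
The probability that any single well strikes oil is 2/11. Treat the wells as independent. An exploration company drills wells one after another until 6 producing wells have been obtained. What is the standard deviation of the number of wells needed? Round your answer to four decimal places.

12.1861

Y = total wells until the sixth success; negative binomial with r=6, p=0.181818.
SD(Y) = √[r(1−p)/p²] = √(148.500000) = 12.186058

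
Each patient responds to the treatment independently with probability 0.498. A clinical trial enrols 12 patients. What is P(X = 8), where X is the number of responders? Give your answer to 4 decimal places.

0.1189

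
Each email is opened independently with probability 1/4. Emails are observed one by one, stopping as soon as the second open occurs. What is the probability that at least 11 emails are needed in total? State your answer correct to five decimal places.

0.24403

Needing more than 10 emails ⇔ fewer than 2 successes in the first 10. With X ~ Binomial(10, 0.25), P(Y > 10) = P(X ≤ 1).
  k=0: C(10,0)·0.25^0·0.75^10 = 0.0563135
  k=1: C(10,1)·0.25^1·0.75^9 = 0.1877117
P(X ≤ 1) = 0.2440252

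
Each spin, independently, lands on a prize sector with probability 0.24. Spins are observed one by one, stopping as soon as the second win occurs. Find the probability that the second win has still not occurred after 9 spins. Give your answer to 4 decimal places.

Needing more than 9 spins ⇔ fewer than 2 successes in the first 9. With X ~ Binomial(9, 0.24), P(Y > 9) = P(X ≤ 1).
  k=0: C(9,0)·0.24^0·0.76^9 = 0.084591
  k=1: C(9,1)·0.24^1·0.76^8 = 0.240416
P(X ≤ 1) = 0.325006

0.3250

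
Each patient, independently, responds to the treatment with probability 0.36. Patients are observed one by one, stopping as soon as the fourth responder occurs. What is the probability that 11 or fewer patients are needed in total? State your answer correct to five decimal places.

Finishing within 11 patients ⇔ at least 4 successes in the first 11. With X ~ Binomial(11, 0.36), P(Y ≤ 11) = 1 − P(X ≤ 3).
  k=0: C(11,0)·0.36^0·0.64^11 = 0.0073787
  k=1: C(11,1)·0.36^1·0.64^10 = 0.0456557
  k=2: C(11,2)·0.36^2·0.64^9 = 0.1284066
  k=3: C(11,3)·0.36^3·0.64^8 = 0.2166862
1 − 0.3981272 = 0.6018728

0.60187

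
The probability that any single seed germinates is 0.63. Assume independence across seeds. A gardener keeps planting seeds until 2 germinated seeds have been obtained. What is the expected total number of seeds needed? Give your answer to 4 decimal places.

3.1746

Y = total seeds until the second success; negative binomial with r=2, p=0.63.
E[Y] = r / p = 2 / 0.63 = 3.174603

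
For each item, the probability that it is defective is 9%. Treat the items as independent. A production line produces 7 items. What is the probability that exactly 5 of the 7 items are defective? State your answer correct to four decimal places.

X ~ Binomial(n=7, p=0.09).
P(X=5) = C(7,5) · p^5 · (1−p)^2
= 21 · 5.9049e-06 · 0.8281 = 0.000103

0.0001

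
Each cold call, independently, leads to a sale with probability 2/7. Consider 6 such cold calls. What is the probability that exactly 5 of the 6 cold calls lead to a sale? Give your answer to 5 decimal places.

0.00816

X ~ Binomial(n=6, p=0.285714).
P(X=5) = C(6,5) · p^5 · (1−p)^1
= 6 · 0.001904 · 0.71429 = 0.0081599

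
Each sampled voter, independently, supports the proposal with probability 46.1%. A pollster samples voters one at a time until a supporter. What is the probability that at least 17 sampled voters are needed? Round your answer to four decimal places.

Y = number of sampled voters to the first success; geometric, p = 0.461.
P(Y > 16) = P(first 16 all fail) = (1−p)^16 = 0.000051

0.0001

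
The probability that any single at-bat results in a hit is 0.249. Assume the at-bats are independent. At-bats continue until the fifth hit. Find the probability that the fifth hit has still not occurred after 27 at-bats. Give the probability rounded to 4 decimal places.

Needing more than 27 at-bats ⇔ fewer than 5 successes in the first 27. With X ~ Binomial(27, 0.249), P(Y > 27) = P(X ≤ 4).
  k=0: C(27,0)·0.249^0·0.751^27 = 0.000439
  k=1: C(27,1)·0.249^1·0.751^26 = 0.003928
  k=2: C(27,2)·0.249^2·0.751^25 = 0.016932
  k=3: C(27,3)·0.249^3·0.751^24 = 0.046782
  k=4: C(27,4)·0.249^4·0.751^23 = 0.093066
P(X ≤ 4) = 0.161148

0.1611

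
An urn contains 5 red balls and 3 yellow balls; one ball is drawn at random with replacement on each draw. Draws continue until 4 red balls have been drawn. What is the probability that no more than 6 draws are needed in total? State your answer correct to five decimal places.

0.59605

Finishing within 6 draws ⇔ at least 4 successes in the first 6. With X ~ Binomial(6, 0.625), P(Y ≤ 6) = 1 − P(X ≤ 3).
  k=0: C(6,0)·0.625^0·0.375^6 = 0.0027809
  k=1: C(6,1)·0.625^1·0.375^5 = 0.0278091
  k=2: C(6,2)·0.625^2·0.375^4 = 0.1158714
  k=3: C(6,3)·0.625^3·0.375^3 = 0.2574921
1 − 0.4039536 = 0.5960464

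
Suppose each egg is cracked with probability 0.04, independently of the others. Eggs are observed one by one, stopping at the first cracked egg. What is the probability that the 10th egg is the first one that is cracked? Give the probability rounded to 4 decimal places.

0.0277

Geometric (trials to first success), p = 0.04.
P(Y = 10) = (1−p)^9 · p = 0.69253 · 0.04 = 0.027701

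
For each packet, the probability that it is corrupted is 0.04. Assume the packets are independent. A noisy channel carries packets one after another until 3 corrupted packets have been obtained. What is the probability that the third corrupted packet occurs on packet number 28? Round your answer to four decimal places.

Y = trial on which the third success occurs; negative binomial, r=3, p=0.04.
P(Y=28) = C(27,2) · p^3 · (1−p)^25
= 351 · 6.4e-05 · 0.3604 = 0.008096

0.0081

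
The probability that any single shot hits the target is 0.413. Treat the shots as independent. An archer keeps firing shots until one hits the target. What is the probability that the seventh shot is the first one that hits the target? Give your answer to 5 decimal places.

Geometric (trials to first success), p = 0.413.
P(Y = 7) = (1−p)^6 · p = 0.04091 · 0.413 = 0.0168958

0.01690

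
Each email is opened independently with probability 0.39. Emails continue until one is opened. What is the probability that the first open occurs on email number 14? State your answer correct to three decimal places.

Geometric (trials to first success), p = 0.39.
P(Y = 14) = (1−p)^13 · p = 0.0016192 · 0.39 = 0.00063

0.001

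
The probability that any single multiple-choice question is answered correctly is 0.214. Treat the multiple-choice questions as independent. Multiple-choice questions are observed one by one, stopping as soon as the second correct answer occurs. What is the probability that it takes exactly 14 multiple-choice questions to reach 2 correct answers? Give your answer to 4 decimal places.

Y = trial on which the second success occurs; negative binomial, r=2, p=0.214.
P(Y=14) = C(13,1) · p^2 · (1−p)^12
= 13 · 0.045796 · 0.055599 = 0.033101

0.0331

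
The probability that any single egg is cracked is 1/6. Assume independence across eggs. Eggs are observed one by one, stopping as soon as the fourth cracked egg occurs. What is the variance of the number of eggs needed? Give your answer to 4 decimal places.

Y = total eggs until the fourth success; negative binomial with r=4, p=0.166667.
Var(Y) = r(1−p)/p² = 4·0.833333 / 0.166667² = 120.000000

120.0000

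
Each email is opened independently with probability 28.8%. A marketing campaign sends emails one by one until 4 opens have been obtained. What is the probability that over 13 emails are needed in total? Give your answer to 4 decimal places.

Needing more than 13 emails ⇔ fewer than 4 successes in the first 13. With X ~ Binomial(13, 0.288), P(Y > 13) = P(X ≤ 3).
  k=0: C(13,0)·0.288^0·0.712^13 = 0.012085
  k=1: C(13,1)·0.288^1·0.712^12 = 0.063547
  k=2: C(13,2)·0.288^2·0.712^11 = 0.154227
  k=3: C(13,3)·0.288^3·0.712^10 = 0.228741
P(X ≤ 3) = 0.458599

0.4586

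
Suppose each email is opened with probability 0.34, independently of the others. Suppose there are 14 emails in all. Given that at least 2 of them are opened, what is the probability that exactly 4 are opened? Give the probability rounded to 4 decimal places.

X ~ Binomial(14, 0.34). Want P(X=4 | X≥2) = P(X=4) / P(X≥2).
P(X=4) = C(14,4)·0.34^4·0.66^10 = 0.209792
P(X≥2) = 1 − 0.002976 − 0.021462 = 0.975562
Ratio = 0.209792 / 0.975562 = 0.215047

0.2150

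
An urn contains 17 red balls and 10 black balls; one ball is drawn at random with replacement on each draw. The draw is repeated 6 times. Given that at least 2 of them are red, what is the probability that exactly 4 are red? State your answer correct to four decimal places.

X ~ Binomial(6, 0.629630). Want P(X=4 | X≥2) = P(X=4) / P(X≥2).
P(X=4) = C(6,4)·0.629630^4·0.370370^2 = 0.323373
P(X≥2) = 1 − 0.002581 − 0.026328 = 0.971091
Ratio = 0.323373 / 0.971091 = 0.333000

0.3330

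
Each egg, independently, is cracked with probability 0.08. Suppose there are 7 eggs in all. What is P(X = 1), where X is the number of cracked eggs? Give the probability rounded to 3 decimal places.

X ~ Binomial(n=7, p=0.08).
P(X=1) = C(7,1) · p^1 · (1−p)^6
= 7 · 0.08 · 0.60636 = 0.33956

0.340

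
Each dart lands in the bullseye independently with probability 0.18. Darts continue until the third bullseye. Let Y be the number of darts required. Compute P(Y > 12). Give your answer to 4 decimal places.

Needing more than 12 darts ⇔ fewer than 3 successes in the first 12. With X ~ Binomial(12, 0.18), P(Y > 12) = P(X ≤ 2).
  k=0: C(12,0)·0.18^0·0.82^12 = 0.092420
  k=1: C(12,1)·0.18^1·0.82^11 = 0.243448
  k=2: C(12,2)·0.18^2·0.82^10 = 0.293919
P(X ≤ 2) = 0.629787

0.6298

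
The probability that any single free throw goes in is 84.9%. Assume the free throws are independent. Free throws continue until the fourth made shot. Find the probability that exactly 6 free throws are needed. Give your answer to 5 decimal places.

0.11846

Y = trial on which the fourth success occurs; negative binomial, r=4, p=0.849.
P(Y=6) = C(5,3) · p^4 · (1−p)^2
= 10 · 0.51955 · 0.022801 = 0.1184635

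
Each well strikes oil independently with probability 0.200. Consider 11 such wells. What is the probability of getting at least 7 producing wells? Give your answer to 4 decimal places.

0.0020

X ~ Binomial(11, 0.20); P(X ≥ 7) = Σ C(11,k) p^k (1−p)^(11−k) over k:
  k=7: C(11,7)·0.20^7·0.80^4 = 0.001730
  k=8: C(11,8)·0.20^8·0.80^3 = 0.000216
  k=9: C(11,9)·0.20^9·0.80^2 = 0.000018
  k=10: C(11,10)·0.20^10·0.80^1 = 0.000001
  k=11: C(11,11)·0.20^11·0.80^0 = 0.000000
Total = 0.001965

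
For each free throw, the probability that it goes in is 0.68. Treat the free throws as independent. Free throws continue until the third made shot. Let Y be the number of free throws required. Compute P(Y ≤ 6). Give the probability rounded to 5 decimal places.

0.91251

Finishing within 6 free throws ⇔ at least 3 successes in the first 6. With X ~ Binomial(6, 0.68), P(Y ≤ 6) = 1 − P(X ≤ 2).
  k=0: C(6,0)·0.68^0·0.32^6 = 0.0010737
  k=1: C(6,1)·0.68^1·0.32^5 = 0.0136902
  k=2: C(6,2)·0.68^2·0.32^4 = 0.0727292
1 − 0.0874932 = 0.9125068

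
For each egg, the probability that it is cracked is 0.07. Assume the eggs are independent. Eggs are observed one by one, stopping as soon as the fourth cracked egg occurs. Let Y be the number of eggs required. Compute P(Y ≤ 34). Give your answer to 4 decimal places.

0.2122

Finishing within 34 eggs ⇔ at least 4 successes in the first 34. With X ~ Binomial(34, 0.07), P(Y ≤ 34) = 1 − P(X ≤ 3).
  k=0: C(34,0)·0.07^0·0.93^34 = 0.084805
  k=1: C(34,1)·0.07^1·0.93^33 = 0.217027
  k=2: C(34,2)·0.07^2·0.93^32 = 0.269534
  k=3: C(34,3)·0.07^3·0.93^31 = 0.216400
1 − 0.787766 = 0.212234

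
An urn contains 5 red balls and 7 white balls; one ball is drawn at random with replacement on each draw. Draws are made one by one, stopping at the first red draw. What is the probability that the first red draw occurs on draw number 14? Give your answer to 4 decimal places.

0.0004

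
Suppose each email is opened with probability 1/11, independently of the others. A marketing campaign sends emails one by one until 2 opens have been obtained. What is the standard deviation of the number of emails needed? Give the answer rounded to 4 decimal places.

Y = total emails until the second success; negative binomial with r=2, p=0.090909.
SD(Y) = √[r(1−p)/p²] = √(220.000000) = 14.832397

14.8324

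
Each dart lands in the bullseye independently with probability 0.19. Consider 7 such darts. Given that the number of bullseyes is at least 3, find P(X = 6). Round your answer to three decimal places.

0.002

X ~ Binomial(7, 0.19). Want P(X=6 | X≥3) = P(X=6) / P(X≥3).
P(X=6) = C(7,6)·0.19^6·0.81^1 = 0.00027
P(X≥3) = 1 − 0.22877 − 0.37563 − 0.26433 = 0.13127
Ratio = 0.00027 / 0.13127 = 0.00203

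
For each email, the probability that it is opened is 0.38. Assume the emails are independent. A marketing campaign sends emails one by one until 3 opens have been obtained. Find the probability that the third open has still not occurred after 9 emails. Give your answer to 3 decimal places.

Needing more than 9 emails ⇔ fewer than 3 successes in the first 9. With X ~ Binomial(9, 0.38), P(Y > 9) = P(X ≤ 2).
  k=0: C(9,0)·0.38^0·0.62^9 = 0.01354
  k=1: C(9,1)·0.38^1·0.62^8 = 0.07467
  k=2: C(9,2)·0.38^2·0.62^7 = 0.18307
P(X ≤ 2) = 0.27128

0.271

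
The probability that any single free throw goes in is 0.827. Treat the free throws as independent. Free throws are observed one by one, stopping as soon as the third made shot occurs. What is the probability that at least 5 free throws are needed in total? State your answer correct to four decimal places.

0.1408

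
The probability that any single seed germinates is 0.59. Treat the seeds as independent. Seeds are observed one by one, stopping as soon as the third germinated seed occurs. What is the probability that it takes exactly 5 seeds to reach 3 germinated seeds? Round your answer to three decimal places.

0.207

Y = trial on which the third success occurs; negative binomial, r=3, p=0.59.
P(Y=5) = C(4,2) · p^3 · (1−p)^2
= 6 · 0.20538 · 0.1681 = 0.20715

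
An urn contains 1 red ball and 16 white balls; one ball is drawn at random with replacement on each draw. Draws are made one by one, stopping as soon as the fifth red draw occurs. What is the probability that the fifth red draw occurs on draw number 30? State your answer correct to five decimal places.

0.00367

Y = trial on which the fifth success occurs; negative binomial, r=5, p=0.058824.
P(Y=30) = C(29,4) · p^5 · (1−p)^25
= 23751 · 7.043e-07 · 0.21967 = 0.0036746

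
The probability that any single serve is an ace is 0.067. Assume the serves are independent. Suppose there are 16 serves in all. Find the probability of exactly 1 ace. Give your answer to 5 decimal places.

X ~ Binomial(n=16, p=0.067).
P(X=1) = C(16,1) · p^1 · (1−p)^15
= 16 · 0.067 · 0.35337 = 0.3788083

0.37881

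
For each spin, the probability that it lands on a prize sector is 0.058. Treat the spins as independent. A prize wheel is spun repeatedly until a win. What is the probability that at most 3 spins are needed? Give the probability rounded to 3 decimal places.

0.164

Y = number of spins to the first success; geometric, p = 0.058.
P(Y ≤ 3) = 1 − (1−p)^3 = 1 − 0.83590 = 0.16410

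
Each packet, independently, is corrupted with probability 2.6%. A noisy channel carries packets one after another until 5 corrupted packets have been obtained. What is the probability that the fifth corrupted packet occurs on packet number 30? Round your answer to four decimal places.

Y = trial on which the fifth success occurs; negative binomial, r=5, p=0.026.
P(Y=30) = C(29,4) · p^5 · (1−p)^25
= 23751 · 1.1881e-08 · 0.51758 = 0.000146

0.0001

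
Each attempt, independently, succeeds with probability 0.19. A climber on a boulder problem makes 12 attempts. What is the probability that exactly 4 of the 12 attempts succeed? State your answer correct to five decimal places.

X ~ Binomial(n=12, p=0.19).
P(X=4) = C(12,4) · p^4 · (1−p)^8
= 495 · 0.0013032 · 0.1853 = 0.1195363

0.11954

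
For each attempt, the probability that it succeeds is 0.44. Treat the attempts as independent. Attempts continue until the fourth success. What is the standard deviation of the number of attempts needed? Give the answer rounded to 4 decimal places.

3.4015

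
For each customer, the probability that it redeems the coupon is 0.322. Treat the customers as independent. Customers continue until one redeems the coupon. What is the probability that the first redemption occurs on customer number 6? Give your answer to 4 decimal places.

0.0461

Geometric (trials to first success), p = 0.322.
P(Y = 6) = (1−p)^5 · p = 0.14327 · 0.322 = 0.046132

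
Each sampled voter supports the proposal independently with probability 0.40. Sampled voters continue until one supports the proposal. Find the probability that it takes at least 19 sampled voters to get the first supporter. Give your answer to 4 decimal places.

Y = number of sampled voters to the first success; geometric, p = 0.40.
P(Y > 18) = P(first 18 all fail) = (1−p)^18 = 0.000102

0.0001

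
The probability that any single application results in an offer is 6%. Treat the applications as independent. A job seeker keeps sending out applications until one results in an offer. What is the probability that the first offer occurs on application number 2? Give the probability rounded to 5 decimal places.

0.05640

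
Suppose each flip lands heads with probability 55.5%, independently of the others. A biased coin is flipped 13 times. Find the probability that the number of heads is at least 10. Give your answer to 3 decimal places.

X ~ Binomial(13, 0.555); P(X ≥ 10) = Σ C(13,k) p^k (1−p)^(13−k) over k:
  k=10: C(13,10)·0.555^10·0.445^3 = 0.06988
  k=11: C(13,11)·0.555^11·0.445^2 = 0.02377
  k=12: C(13,12)·0.555^12·0.445^1 = 0.00494
  k=13: C(13,13)·0.555^13·0.445^0 = 0.00047
Total = 0.09907

0.099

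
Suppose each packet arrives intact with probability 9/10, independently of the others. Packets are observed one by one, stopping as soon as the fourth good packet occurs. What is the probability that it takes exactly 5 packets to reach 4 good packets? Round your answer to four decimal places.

Y = trial on which the fourth success occurs; negative binomial, r=4, p=0.90.
P(Y=5) = C(4,3) · p^4 · (1−p)^1
= 4 · 0.6561 · 0.1 = 0.262440

0.2624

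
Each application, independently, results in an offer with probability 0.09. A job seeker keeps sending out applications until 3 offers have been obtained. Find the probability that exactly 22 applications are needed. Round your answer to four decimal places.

Y = trial on which the third success occurs; negative binomial, r=3, p=0.09.
P(Y=22) = C(21,2) · p^3 · (1−p)^19
= 210 · 0.000729 · 0.16664 = 0.025511

0.0255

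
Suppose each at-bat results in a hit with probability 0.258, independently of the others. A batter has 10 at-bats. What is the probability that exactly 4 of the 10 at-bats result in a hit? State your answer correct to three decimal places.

0.155

X ~ Binomial(n=10, p=0.258).
P(X=4) = C(10,4) · p^4 · (1−p)^6
= 210 · 0.0044308 · 0.16689 = 0.15528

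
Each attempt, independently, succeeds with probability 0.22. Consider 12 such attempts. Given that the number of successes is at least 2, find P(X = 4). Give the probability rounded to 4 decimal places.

X ~ Binomial(12, 0.22). Want P(X=4 | X≥2) = P(X=4) / P(X≥2).
P(X=4) = C(12,4)·0.22^4·0.78^8 = 0.158874
P(X≥2) = 1 − 0.050715 − 0.171650 = 0.777635
Ratio = 0.158874 / 0.777635 = 0.204304

0.2043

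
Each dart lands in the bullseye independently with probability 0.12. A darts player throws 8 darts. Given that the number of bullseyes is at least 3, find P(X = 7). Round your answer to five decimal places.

0.00004

X ~ Binomial(8, 0.12). Want P(X=7 | X≥3) = P(X=7) / P(X≥3).
P(X=7) = C(8,7)·0.12^7·0.88^1 = 0.0000025
P(X≥3) = 1 − 0.3596345 − 0.3923286 − 0.1872477 = 0.0607892
Ratio = 0.0000025 / 0.0607892 = 0.0000415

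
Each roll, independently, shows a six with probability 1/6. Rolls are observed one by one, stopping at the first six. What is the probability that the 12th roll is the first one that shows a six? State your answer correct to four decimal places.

Geometric (trials to first success), p = 0.166667.
P(Y = 12) = (1−p)^11 · p = 0.13459 · 0.166667 = 0.022431

0.0224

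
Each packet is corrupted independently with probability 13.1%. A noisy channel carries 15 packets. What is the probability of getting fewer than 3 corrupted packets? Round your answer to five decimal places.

X ~ Binomial(15, 0.131); P(X ≤ 2) = Σ C(15,k) p^k (1−p)^(15−k) over k:
  k=0: C(15,0)·0.131^0·0.869^15 = 0.1217017
  k=1: C(15,1)·0.131^1·0.869^14 = 0.2751943
  k=2: C(15,2)·0.131^2·0.869^13 = 0.2903949
Total = 0.6872909

0.68729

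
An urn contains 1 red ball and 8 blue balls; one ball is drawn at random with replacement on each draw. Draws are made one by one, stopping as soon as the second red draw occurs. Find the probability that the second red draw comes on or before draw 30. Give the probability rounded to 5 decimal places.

Finishing within 30 draws ⇔ at least 2 successes in the first 30. With X ~ Binomial(30, 0.111111), P(Y ≤ 30) = 1 − P(X ≤ 1).
  k=0: C(30,0)·0.111111^0·0.888889^30 = 0.0292028
  k=1: C(30,1)·0.111111^1·0.888889^29 = 0.1095105
1 − 0.1387132 = 0.8612868

0.86129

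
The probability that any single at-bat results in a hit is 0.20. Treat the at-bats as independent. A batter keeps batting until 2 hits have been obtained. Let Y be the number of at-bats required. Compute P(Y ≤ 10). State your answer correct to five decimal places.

0.62419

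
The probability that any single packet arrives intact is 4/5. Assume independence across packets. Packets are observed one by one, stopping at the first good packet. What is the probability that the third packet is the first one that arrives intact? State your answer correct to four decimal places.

0.0320

Geometric (trials to first success), p = 0.80.
P(Y = 3) = (1−p)^2 · p = 0.04 · 0.80 = 0.032000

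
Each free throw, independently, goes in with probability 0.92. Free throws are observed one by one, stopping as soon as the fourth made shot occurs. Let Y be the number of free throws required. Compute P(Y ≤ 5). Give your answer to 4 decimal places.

0.9456

Finishing within 5 free throws ⇔ at least 4 successes in the first 5. With X ~ Binomial(5, 0.92), P(Y ≤ 5) = 1 − P(X ≤ 3).
  k=0: C(5,0)·0.92^0·0.08^5 = 0.000003
  k=1: C(5,1)·0.92^1·0.08^4 = 0.000188
  k=2: C(5,2)·0.92^2·0.08^3 = 0.004334
  k=3: C(5,3)·0.92^3·0.08^2 = 0.049836
1 − 0.054361 = 0.945639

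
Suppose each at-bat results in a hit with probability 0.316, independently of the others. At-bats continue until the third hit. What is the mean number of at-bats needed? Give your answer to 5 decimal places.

Y = total at-bats until the third success; negative binomial with r=3, p=0.316.
E[Y] = r / p = 3 / 0.316 = 9.4936709

9.49367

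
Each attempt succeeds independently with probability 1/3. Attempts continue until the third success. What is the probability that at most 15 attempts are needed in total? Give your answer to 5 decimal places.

0.92064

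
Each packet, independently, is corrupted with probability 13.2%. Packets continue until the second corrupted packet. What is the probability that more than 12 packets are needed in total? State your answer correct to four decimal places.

0.5167

Needing more than 12 packets ⇔ fewer than 2 successes in the first 12. With X ~ Binomial(12, 0.132), P(Y > 12) = P(X ≤ 1).
  k=0: C(12,0)·0.132^0·0.868^12 = 0.182910
  k=1: C(12,1)·0.132^1·0.868^11 = 0.333789
P(X ≤ 1) = 0.516699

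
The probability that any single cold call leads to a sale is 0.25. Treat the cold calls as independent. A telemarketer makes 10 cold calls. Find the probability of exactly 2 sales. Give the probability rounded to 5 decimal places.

0.28157

X ~ Binomial(n=10, p=0.25).
P(X=2) = C(10,2) · p^2 · (1−p)^8
= 45 · 0.0625 · 0.10011 = 0.2815676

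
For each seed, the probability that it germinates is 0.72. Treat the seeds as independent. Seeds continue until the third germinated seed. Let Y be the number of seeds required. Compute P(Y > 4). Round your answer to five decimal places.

0.31322

Needing more than 4 seeds ⇔ fewer than 3 successes in the first 4. With X ~ Binomial(4, 0.72), P(Y > 4) = P(X ≤ 2).
  k=0: C(4,0)·0.72^0·0.28^4 = 0.0061466
  k=1: C(4,1)·0.72^1·0.28^3 = 0.0632218
  k=2: C(4,2)·0.72^2·0.28^2 = 0.2438554
P(X ≤ 2) = 0.3132237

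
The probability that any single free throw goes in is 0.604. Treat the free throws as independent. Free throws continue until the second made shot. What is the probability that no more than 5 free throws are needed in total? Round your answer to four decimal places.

0.9160

Finishing within 5 free throws ⇔ at least 2 successes in the first 5. With X ~ Binomial(5, 0.604), P(Y ≤ 5) = 1 − P(X ≤ 1).
  k=0: C(5,0)·0.604^0·0.396^5 = 0.009738
  k=1: C(5,1)·0.604^1·0.396^4 = 0.074266
1 − 0.084004 = 0.915996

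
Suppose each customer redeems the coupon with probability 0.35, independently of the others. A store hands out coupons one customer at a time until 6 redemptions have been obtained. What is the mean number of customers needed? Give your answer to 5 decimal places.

Y = total customers until the sixth success; negative binomial with r=6, p=0.35.
E[Y] = r / p = 6 / 0.35 = 17.1428571

17.14286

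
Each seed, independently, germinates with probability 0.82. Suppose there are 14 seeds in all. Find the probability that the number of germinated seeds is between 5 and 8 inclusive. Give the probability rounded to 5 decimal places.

0.02727

X ~ Binomial(14, 0.82); P(5 ≤ X ≤ 8) = Σ C(14,k) p^k (1−p)^(14−k) over k:
  k=5: C(14,5)·0.82^5·0.18^9 = 0.0001472
  k=6: C(14,6)·0.82^6·0.18^8 = 0.0010060
  k=7: C(14,7)·0.82^7·0.18^7 = 0.0052378
  k=8: C(14,8)·0.82^8·0.18^6 = 0.0208786
Total = 0.0272697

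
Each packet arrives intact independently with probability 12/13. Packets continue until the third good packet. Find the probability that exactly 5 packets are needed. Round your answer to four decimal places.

0.0279

Y = trial on which the third success occurs; negative binomial, r=3, p=0.923077.
P(Y=5) = C(4,2) · p^3 · (1−p)^2
= 6 · 0.78653 · 0.0059172 = 0.027924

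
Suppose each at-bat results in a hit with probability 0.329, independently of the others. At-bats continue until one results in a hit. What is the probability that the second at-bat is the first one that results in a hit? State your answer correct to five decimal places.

Geometric (trials to first success), p = 0.329.
P(Y = 2) = (1−p)^1 · p = 0.671 · 0.329 = 0.2207590

0.22076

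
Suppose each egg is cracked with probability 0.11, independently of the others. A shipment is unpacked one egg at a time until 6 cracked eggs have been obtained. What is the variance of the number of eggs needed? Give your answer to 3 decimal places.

Y = total eggs until the sixth success; negative binomial with r=6, p=0.11.
Var(Y) = r(1−p)/p² = 6·0.89 / 0.11² = 441.32231

441.322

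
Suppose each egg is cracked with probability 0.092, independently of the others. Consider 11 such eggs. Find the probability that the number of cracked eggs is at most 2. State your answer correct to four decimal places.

X ~ Binomial(11, 0.092); P(X ≤ 2) = Σ C(11,k) p^k (1−p)^(11−k) over k:
  k=0: C(11,0)·0.092^0·0.908^11 = 0.345895
  k=1: C(11,1)·0.092^1·0.908^10 = 0.385513
  k=2: C(11,2)·0.092^2·0.908^9 = 0.195304
Total = 0.926712

0.9267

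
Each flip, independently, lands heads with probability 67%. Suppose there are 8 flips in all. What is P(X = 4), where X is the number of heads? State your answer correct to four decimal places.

0.1673

X ~ Binomial(n=8, p=0.67).
P(X=4) = C(8,4) · p^4 · (1−p)^4
= 70 · 0.20151 · 0.011859 = 0.167283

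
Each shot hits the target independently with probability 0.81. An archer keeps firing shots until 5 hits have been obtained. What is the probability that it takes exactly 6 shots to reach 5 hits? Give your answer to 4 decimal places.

Y = trial on which the fifth success occurs; negative binomial, r=5, p=0.81.
P(Y=6) = C(5,4) · p^5 · (1−p)^1
= 5 · 0.34868 · 0.19 = 0.331245

0.3312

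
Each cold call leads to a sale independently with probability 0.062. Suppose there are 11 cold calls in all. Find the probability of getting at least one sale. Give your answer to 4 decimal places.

0.5054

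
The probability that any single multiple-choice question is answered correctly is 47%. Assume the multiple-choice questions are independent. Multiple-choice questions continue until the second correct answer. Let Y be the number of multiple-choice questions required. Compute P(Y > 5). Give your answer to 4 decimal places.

0.2272

Needing more than 5 multiple-choice questions ⇔ fewer than 2 successes in the first 5. With X ~ Binomial(5, 0.47), P(Y > 5) = P(X ≤ 1).
  k=0: C(5,0)·0.47^0·0.53^5 = 0.041820
  k=1: C(5,1)·0.47^1·0.53^4 = 0.185426
P(X ≤ 1) = 0.227246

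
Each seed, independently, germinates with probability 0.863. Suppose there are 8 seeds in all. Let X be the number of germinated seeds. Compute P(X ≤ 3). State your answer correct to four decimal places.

0.0019

X ~ Binomial(8, 0.863); P(X ≤ 3) = Σ C(8,k) p^k (1−p)^(8−k) over k:
  k=0: C(8,0)·0.863^0·0.137^8 = 0.000000
  k=1: C(8,1)·0.863^1·0.137^7 = 0.000006
  k=2: C(8,2)·0.863^2·0.137^6 = 0.000138
  k=3: C(8,3)·0.863^3·0.137^5 = 0.001737
Total = 0.001881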